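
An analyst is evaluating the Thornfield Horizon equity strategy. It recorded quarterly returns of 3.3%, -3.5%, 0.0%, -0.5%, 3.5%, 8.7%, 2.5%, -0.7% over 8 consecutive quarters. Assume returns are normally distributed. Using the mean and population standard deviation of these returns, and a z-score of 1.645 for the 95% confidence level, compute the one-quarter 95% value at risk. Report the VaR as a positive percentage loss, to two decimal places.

4.03

r̄ = (3.3 − 3.5 + 0 − 0.5 + 3.5 + 8.7 + 2.5 − 0.7) / 8 = 1.6625%
Σ(r − r̄)² = (3.3 − 1.6625)² + (-3.5 − 1.6625)² + (0 − 1.6625)² + … = 95.9588
σ = √[95.9588 / 8] = 3.4634%
VaR = −(r̄ − z·σ) = −(1.6625 − 1.645 × 3.4634) = −(-4.0348) = 4.0348%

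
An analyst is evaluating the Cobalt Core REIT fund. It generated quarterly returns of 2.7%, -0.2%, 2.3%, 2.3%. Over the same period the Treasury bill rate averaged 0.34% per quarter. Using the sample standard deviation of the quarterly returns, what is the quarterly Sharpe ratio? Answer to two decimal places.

1.08

r̄ = (2.7 − 0.2 + 2.3 + 2.3) / 4 = 1.7750%
Sample std dev = √[5.3075 / 3] = 1.3301%
Sharpe = (r̄ − rf) / σ = (1.7750 − 0.34) / 1.3301 = 1.4350 / 1.3301 = 1.0789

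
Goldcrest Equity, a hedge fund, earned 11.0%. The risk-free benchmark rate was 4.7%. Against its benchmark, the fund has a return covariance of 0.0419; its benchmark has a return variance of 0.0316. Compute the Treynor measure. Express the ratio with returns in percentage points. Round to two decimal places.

β = Cov / Var = 0.0419 / 0.0316 = 1.3259
Treynor = (Rp − Rf) / β = (11.0% − 4.7%) / 1.3259 = 6.30 / 1.3259 = 4.7515

4.75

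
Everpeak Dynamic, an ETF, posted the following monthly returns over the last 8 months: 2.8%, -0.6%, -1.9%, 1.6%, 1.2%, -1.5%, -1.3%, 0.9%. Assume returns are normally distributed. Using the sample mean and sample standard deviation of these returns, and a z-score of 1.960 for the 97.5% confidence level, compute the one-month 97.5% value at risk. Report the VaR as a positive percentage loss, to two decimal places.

3.19

μ = (2.8 − 0.6 − 1.9 + 1.6 + 1.2 − 1.5 − 1.3 + 0.9) / 8 = 1.20 / 8 = 0.1500%
Σ(r − μ)² = (2.8 − 0.1500)² + (-0.6 − 0.1500)² + … = 20.3800
σ = √[20.3800 / 7] = 1.7063%
VaR = −(μ − z·σ) = −(0.1500 − 1.960 × 1.7063) = −(-3.1943) = 3.1943%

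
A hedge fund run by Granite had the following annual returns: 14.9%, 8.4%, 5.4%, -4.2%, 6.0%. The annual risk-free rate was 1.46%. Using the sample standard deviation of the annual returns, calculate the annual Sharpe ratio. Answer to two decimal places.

0.67

μ = (14.9 + 8.4 + 5.4 − 4.2 + 6) / 5 = 30.50 / 5 = 6.1000%
Sample σ = √[Σ(r − μ)² / 4] = √[189.3200 / 4] = √47.3300 = 6.8797%
Sharpe = (μ − rf) / σ = (6.1000 − 1.46) / 6.8797 = 4.6400 / 6.8797 = 0.6744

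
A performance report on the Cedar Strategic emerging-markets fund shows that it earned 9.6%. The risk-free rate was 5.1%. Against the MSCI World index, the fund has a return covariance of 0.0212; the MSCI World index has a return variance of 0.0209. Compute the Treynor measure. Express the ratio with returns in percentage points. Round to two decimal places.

4.44

β = Cov / Var = 0.0212 / 0.0209 = 1.0144
Treynor = (Rp − Rf) / β = (9.6% − 5.1%) / 1.0144 = 4.50 / 1.0144 = 4.4361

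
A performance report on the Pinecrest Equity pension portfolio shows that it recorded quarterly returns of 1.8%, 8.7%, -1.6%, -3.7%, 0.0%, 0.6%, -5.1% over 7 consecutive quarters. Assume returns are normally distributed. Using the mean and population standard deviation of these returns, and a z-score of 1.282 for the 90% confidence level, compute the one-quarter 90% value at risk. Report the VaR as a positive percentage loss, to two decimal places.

r̄ = (1.8 + 8.7 − 1.6 − 3.7 + 0 + 0.6 − 5.1) / 7 = 0.1000%
Σ(r − r̄)² = (1.8 − 0.1000)² + (8.7 − 0.1000)² + (-1.6 − 0.1000)² + … = 121.4800
σ = √[121.4800 / 7] = 4.1658%
VaR = −(r̄ − z·σ) = −(0.1000 − 1.282 × 4.1658) = −(-5.2406) = 5.2406%

5.24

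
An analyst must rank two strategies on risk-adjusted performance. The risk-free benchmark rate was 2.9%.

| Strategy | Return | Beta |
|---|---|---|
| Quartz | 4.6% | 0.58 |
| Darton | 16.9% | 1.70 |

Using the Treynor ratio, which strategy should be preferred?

Quartz: Treynor = (4.6% − 2.9%) / 0.58 = 2.931
Darton: Treynor = (16.9% − 2.9%) / 1.70 = 8.235
Highest: Darton (8.235).

Darton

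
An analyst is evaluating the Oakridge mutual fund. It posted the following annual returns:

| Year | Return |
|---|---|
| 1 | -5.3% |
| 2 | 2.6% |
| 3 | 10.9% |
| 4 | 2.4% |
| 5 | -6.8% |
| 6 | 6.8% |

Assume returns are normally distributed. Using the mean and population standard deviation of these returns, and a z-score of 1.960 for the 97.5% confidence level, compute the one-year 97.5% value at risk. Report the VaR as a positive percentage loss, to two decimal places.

Mean return r̄ = 10.60 / 6 = 1.7667%
Σ(r − r̄)² = (-5.3 − 1.7667)² + (2.6 − 1.7667)² + … = 233.1733
population σ = √(233.1733 / 6) = √38.8622 = 6.2340%
VaR = −(r̄ − z·σ) = −(1.7667 − 1.960 × 6.2340) = −(-10.4519) = 10.4519%

10.45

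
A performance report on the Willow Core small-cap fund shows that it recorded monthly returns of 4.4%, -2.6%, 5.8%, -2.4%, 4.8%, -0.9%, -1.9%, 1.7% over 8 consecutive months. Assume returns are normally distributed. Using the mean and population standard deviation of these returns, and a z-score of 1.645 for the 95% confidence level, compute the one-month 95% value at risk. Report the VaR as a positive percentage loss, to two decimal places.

r̄ = (4.4 − 2.6 + 5.8 − 2.4 + 4.8 − 0.9 − 1.9 + 1.7) / 8 = 8.90 / 8 = 1.1125%
Σ(r − r̄)² = 85.9688; population σ = √(85.9688/8) = 3.2781%
VaR = −(r̄ − z·σ) = −(1.1125 − 1.645 × 3.2781) = −(-4.2800) = 4.2800%

4.28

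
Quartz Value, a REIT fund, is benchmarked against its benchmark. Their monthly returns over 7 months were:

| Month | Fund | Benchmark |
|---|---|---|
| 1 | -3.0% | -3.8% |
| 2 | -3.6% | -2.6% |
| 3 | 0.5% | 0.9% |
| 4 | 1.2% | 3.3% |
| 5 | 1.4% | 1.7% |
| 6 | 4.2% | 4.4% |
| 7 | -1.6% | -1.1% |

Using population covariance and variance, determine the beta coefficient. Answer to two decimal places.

0.87

r̄p = -0.1286%,  r̄m = 0.4000%
Cov = Σ(rp − r̄p)(rm − r̄m) / 7 = 6.8786
Var(rm) = Σ(rm − r̄m)² / 7 = 7.8914
β = Cov / Var = 6.8786 / 7.8914 = 0.8717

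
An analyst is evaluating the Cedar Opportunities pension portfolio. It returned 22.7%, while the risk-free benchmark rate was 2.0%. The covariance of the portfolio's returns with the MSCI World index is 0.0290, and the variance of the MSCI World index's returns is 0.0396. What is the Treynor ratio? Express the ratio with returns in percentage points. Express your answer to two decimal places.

28.27

β = Cov / Var = 0.0290 / 0.0396 = 0.7323
Treynor = (Rp − Rf) / β = (22.7% − 2.0%) / 0.7323 = 20.70 / 0.7323 = 28.2671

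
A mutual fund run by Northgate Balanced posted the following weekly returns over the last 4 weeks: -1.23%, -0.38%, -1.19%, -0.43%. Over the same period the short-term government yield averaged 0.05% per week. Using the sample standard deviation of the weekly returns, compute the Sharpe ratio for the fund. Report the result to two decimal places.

-1.84

r̄ = (-1.23 − 0.38 − 1.19 − 0.43) / 4 = -0.8075%
Σ(r − r̄)² = 0.6501; sample σ = √(0.6501/3) = 0.4655%
Sharpe = (r̄ − rf) / σ = (-0.8075 − 0.05) / 0.4655 = -0.8575 / 0.4655 = -1.8421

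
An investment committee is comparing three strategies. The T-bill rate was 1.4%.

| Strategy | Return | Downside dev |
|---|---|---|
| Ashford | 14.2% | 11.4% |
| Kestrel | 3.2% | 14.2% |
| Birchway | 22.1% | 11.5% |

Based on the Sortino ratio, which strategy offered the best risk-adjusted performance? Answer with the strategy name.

Ashford: Sortino ratio = (14.2% − 1.4%) / 11.4% = 1.123
Kestrel: Sortino ratio = (3.2% − 1.4%) / 14.2% = 0.127
Birchway: Sortino ratio = (22.1% − 1.4%) / 11.5% = 1.800
Highest: Birchway (1.800).

Birchway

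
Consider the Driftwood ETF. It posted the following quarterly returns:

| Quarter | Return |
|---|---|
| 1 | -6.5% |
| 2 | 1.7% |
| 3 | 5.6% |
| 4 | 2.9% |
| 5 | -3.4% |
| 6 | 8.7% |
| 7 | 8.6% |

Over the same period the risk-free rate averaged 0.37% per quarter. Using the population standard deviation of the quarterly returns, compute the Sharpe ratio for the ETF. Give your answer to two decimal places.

0.40

r̄ = (-6.5 + 1.7 + 5.6 + 2.9 − 3.4 + 8.7 + 8.6) / 7 = 2.5143%
Σ(r − r̄)² = (-6.5 − 2.5143)² + (1.7 − 2.5143)² + (5.6 − 2.5143)² + … = 201.8686
population σ = √(201.8686 / 7) = √28.8384 = 5.3701%
Sharpe = (r̄ − rf) / σ = (2.5143 − 0.37) / 5.3701 = 2.1443 / 5.3701 = 0.3993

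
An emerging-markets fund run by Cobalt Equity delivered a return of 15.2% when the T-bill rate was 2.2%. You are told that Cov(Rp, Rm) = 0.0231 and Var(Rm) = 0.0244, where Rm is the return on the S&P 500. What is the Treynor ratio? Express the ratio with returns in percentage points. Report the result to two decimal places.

β = Cov / Var = 0.0231 / 0.0244 = 0.9467
Treynor = (Rp − Rf) / β = (15.2% − 2.2%) / 0.9467 = 13.00 / 0.9467 = 13.7319

13.73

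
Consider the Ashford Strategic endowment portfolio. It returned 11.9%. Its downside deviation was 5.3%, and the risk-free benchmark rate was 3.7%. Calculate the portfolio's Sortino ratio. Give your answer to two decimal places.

1.55

Sortino = (Rp − Rf) / σd = (11.9% − 3.7%) / 5.3% = 8.20% / 5.3% = 1.5472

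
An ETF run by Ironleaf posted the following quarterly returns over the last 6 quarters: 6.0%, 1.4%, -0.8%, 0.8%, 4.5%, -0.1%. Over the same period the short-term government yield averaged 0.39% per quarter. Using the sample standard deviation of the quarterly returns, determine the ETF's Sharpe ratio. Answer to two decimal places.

0.59

r̄ = (6 + 1.4 − 0.8 + 0.8 + 4.5 − 0.1) / 6 = 11.80 / 6 = 1.9667%
Sample σ = √[Σ(r − r̄)² / 5] = √[36.2933 / 5] = √7.2587 = 2.6942%
Sharpe = (r̄ − rf) / σ = (1.9667 − 0.39) / 2.6942 = 1.5767 / 2.6942 = 0.5852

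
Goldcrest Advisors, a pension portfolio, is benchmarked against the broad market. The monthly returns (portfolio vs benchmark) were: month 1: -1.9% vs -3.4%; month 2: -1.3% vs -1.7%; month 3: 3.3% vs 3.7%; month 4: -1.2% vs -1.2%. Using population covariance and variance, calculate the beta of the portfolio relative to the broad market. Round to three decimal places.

0.775

r̄p = -0.2750%,  r̄m = -0.6500%
Cov = Σ(rp − r̄p)(rm − r̄m) / 4 = 5.4013
Var(rm) = Σ(rm − r̄m)² / 4 = 6.9725
β = Cov / Var = 5.4013 / 6.9725 = 0.7747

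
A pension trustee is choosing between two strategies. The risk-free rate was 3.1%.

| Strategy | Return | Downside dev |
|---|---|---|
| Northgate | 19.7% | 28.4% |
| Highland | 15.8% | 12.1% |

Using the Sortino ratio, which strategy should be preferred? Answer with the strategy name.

Highland

Northgate: Sortino ratio = (19.7% − 3.1%) / 28.4% = 0.585
Highland: Sortino ratio = (15.8% − 3.1%) / 12.1% = 1.050
Highest: Highland (1.050).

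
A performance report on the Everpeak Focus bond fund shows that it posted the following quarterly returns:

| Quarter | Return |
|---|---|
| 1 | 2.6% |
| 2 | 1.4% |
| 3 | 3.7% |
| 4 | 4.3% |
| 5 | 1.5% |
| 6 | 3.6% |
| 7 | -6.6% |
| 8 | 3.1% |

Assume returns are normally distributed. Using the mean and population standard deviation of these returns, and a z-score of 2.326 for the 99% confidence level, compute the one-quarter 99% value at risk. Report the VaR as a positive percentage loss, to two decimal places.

5.93

r̄ = (2.6 + 1.4 + 3.7 + 4.3 + 1.5 + 3.6 − 6.6 + 3.1) / 8 = 1.7000%
Σ(r − r̄)² = (2.6 − 1.7000)² + (1.4 − 1.7000)² + (3.7 − 1.7000)² + … = 86.1600
population σ = √(86.1600 / 8) = √10.7700 = 3.2818%
VaR = −(r̄ − z·σ) = −(1.7000 − 2.326 × 3.2818) = −(-5.9335) = 5.9335%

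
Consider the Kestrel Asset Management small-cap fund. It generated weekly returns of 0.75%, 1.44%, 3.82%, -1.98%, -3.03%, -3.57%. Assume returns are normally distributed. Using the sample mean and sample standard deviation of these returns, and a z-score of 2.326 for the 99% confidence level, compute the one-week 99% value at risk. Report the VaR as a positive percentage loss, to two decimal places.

7.17

μ = (0.75 + 1.44 + 3.82 − 1.98 − 3.03 − 3.57) / 6 = -0.4283%
Σ(r − μ)² = 41.9739; sample σ = √(41.9739/5) = 2.8974%
VaR = −(μ − z·σ) = −(-0.4283 − 2.326 × 2.8974) = −(-7.1677) = 7.1677%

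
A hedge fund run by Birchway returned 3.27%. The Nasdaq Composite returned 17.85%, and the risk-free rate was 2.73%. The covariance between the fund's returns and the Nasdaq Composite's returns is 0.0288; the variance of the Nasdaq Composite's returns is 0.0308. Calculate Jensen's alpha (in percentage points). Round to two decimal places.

β = Cov / Var = 0.0288 / 0.0308 = 0.9351
E[R] = Rf + β(Rm − Rf) = 2.73% + 0.9351 × (17.85% − 2.73%) = 16.8687%
α = Rp − E[R] = 3.27% − 16.8687% = -13.5987

-13.60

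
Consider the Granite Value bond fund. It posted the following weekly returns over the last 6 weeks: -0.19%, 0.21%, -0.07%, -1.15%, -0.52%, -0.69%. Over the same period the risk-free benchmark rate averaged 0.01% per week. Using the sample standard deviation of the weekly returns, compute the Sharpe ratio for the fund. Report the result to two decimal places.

μ = (-0.19 + 0.21 − 0.07 − 1.15 − 0.52 − 0.69) / 6 = -0.4017%
Σ(r − μ)² = (-0.19 − (-0.4017))² + (0.21 − (-0.4017))² + (-0.07 − (-0.4017))² + … = 1.1861
σ = √[1.1861 / 5] = 0.4871%
Sharpe = (μ − rf) / σ = (-0.4017 − 0.01) / 0.4871 = -0.4117 / 0.4871 = -0.8452

-0.85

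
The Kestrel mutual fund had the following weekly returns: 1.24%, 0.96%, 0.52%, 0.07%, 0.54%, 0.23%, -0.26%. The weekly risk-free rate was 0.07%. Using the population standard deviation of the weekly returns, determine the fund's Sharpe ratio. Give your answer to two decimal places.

Mean return μ = 3.300 / 7 = 0.4714%
Σ(r − μ)² = (1.24 − 0.4714)² + (0.96 − 0.4714)² + (0.52 − 0.4714)² + … = 1.5909
population σ = √(1.5909 / 7) = √0.2273 = 0.4768%
Sharpe = (μ − rf) / σ = (0.4714 − 0.07) / 0.4768 = 0.4014 / 0.4768 = 0.8419

0.84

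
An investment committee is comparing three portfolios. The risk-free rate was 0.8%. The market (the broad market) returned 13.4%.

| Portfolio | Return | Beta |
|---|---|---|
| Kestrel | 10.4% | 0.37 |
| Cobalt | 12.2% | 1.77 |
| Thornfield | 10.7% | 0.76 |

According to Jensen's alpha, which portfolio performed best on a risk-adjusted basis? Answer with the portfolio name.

Kestrel

Kestrel: α = 10.4% − [0.8% + 0.37 × (13.4% − 0.8%)] = 4.938
Cobalt: α = 12.2% − [0.8% + 1.77 × (13.4% − 0.8%)] = -10.902
Thornfield: α = 10.7% − [0.8% + 0.76 × (13.4% − 0.8%)] = 0.324
Highest: Kestrel (4.938).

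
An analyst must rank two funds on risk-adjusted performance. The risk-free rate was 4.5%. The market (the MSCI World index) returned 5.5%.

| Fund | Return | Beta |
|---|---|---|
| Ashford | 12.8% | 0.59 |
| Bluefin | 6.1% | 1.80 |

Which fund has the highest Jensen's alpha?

Ashford: α = 12.8% − [4.5% + 0.59 × (5.5% − 4.5%)] = 7.710
Bluefin: α = 6.1% − [4.5% + 1.80 × (5.5% − 4.5%)] = -0.200
Highest: Ashford (7.710).

Ashford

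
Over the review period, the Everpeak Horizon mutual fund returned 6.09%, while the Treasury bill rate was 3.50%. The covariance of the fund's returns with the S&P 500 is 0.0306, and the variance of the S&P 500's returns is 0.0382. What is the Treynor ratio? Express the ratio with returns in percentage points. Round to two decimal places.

β = Cov / Var = 0.0306 / 0.0382 = 0.8010
Treynor = (Rp − Rf) / β = (6.09% − 3.50%) / 0.8010 = 2.59 / 0.8010 = 3.2335

3.23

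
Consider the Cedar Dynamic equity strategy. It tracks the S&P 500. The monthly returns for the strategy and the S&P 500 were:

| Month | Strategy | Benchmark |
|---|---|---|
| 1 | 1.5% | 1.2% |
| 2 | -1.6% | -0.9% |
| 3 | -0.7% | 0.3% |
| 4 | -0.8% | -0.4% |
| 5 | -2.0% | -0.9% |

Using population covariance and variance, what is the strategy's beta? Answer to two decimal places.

r̄p = -0.7200%,  r̄m = -0.1400%
Cov = Σ(rp − r̄p)(rm − r̄m) / 5 = 0.9292
Var(rm) = Σ(rm − r̄m)² / 5 = 0.6424
β = Cov / Var = 0.9292 / 0.6424 = 1.4465

1.45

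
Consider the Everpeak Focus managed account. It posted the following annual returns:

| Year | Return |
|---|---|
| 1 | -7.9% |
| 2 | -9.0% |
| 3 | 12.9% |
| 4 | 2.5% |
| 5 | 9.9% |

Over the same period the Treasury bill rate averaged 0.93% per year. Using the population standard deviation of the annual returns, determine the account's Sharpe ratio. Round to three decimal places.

r̄ = (-7.9 − 9 + 12.9 + 2.5 + 9.9) / 5 = 1.6800%
Σ(r − r̄)² = (-7.9 − 1.6800)² + (-9 − 1.6800)² + … = 399.9680
σ = √[399.9680 / 5] = 8.9439%
Sharpe = (r̄ − rf) / σ = (1.6800 − 0.93) / 8.9439 = 0.7500 / 8.9439 = 0.0839

0.084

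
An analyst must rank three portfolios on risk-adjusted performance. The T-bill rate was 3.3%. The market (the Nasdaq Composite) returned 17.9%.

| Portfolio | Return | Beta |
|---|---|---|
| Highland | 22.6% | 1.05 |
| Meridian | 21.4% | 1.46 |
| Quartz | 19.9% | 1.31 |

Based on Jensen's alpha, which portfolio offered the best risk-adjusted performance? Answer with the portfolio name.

Highland: α = 22.6% − [3.3% + 1.05 × (17.9% − 3.3%)] = 3.970
Meridian: α = 21.4% − [3.3% + 1.46 × (17.9% − 3.3%)] = -3.216
Quartz: α = 19.9% − [3.3% + 1.31 × (17.9% − 3.3%)] = -2.526
Highest: Highland (3.970).

Highland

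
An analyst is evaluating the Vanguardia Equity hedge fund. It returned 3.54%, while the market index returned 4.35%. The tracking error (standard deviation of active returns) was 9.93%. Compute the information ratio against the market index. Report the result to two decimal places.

-0.08

IR = (Rp − Rb) / TE = (3.54% − 4.35%) / 9.93% = -0.81% / 9.93% = -0.0816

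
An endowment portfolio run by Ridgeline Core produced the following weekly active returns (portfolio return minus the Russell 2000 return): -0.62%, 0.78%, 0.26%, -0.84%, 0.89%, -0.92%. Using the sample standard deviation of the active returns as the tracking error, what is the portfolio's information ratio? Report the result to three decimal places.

-0.091

Mean return r̄ = -0.450 / 6 = -0.0750%
Sample std dev = √[3.3708 / 5] = 0.8211%
IR = r̄ / tracking error = -0.0750 / 0.8211 = -0.0913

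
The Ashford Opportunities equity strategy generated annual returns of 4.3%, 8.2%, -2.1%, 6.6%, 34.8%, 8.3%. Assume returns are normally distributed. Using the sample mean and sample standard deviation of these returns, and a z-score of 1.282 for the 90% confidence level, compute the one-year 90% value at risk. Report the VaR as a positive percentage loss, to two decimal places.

Mean return r̄ = 60.10 / 6 = 10.0167%
Σ(r − r̄)² = (4.3 − 10.0167)² + (8.2 − 10.0167)² + … = 811.6283
sample σ = √(811.6283 / 5) = √162.3257 = 12.7407%
VaR = −(r̄ − z·σ) = −(10.0167 − 1.282 × 12.7407) = −(-6.3169) = 6.3169%

6.32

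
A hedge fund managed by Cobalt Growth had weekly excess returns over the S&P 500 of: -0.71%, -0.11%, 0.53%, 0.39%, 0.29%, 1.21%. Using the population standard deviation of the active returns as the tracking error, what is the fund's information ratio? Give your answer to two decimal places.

0.45

r̄ = (-0.71 − 0.11 + 0.53 + 0.39 + 0.29 + 1.21) / 6 = 1.600 / 6 = 0.2667%
Population σ = √[Σ(r − r̄)² / 6] = √[2.0707 / 6] = √0.3451 = 0.5875%
IR = r̄ / tracking error = 0.2667 / 0.5875 = 0.4540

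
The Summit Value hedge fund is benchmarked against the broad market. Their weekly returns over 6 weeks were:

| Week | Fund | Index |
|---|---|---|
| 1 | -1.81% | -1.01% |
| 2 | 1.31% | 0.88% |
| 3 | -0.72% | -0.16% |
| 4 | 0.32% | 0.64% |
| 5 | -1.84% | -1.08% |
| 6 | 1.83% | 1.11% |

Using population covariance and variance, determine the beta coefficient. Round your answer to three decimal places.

r̄p = -0.1517%,  r̄m = 0.0633%
Cov = Σ(rp − r̄p)(rm − r̄m) / 6 = 1.2295
Var(rm) = Σ(rm − r̄m)² / 6 = 0.7674
β = Cov / Var = 1.2295 / 0.7674 = 1.6022

1.602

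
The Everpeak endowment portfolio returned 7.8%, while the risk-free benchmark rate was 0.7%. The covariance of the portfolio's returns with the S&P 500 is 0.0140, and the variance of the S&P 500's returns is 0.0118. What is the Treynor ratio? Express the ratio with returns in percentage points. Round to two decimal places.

5.98

β = Cov / Var = 0.0140 / 0.0118 = 1.1864
Treynor = (Rp − Rf) / β = (7.8% − 0.7%) / 1.1864 = 7.10 / 1.1864 = 5.9845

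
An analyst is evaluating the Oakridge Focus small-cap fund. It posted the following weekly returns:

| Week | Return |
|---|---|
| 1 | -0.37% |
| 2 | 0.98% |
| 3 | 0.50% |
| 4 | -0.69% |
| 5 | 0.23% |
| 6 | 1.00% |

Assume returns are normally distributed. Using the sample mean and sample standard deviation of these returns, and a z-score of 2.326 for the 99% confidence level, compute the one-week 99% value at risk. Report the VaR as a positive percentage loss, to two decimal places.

1.34

r̄ = (-0.37 + 0.98 + 0.5 − 0.69 + 0.23 + 1) / 6 = 1.650 / 6 = 0.2750%
Σ(r − r̄)² = (-0.37 − 0.2750)² + (0.98 − 0.2750)² + … = 2.4226
sample σ = √(2.4226 / 5) = √0.4845 = 0.6961%
VaR = −(r̄ − z·σ) = −(0.2750 − 2.326 × 0.6961) = −(-1.3441) = 1.3441%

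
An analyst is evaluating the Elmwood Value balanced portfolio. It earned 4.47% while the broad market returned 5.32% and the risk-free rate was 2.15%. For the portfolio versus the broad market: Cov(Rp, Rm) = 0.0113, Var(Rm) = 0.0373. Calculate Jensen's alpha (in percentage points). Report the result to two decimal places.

1.36

β = Cov / Var = 0.0113 / 0.0373 = 0.3029
E[R] = Rf + β(Rm − Rf) = 2.15% + 0.3029 × (5.32% − 2.15%) = 3.1102%
α = Rp − E[R] = 4.47% − 3.1102% = 1.3598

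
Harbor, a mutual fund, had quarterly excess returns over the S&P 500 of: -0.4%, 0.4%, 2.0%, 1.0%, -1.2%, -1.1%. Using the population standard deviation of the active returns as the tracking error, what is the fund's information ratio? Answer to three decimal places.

μ = (-0.4 + 0.4 + 2 + 1 − 1.2 − 1.1) / 6 = 0.70 / 6 = 0.1167%
Σ(r − μ)² = 7.8883; population σ = √(7.8883/6) = 1.1466%
IR = μ / tracking error = 0.1167 / 1.1466 = 0.1018

0.102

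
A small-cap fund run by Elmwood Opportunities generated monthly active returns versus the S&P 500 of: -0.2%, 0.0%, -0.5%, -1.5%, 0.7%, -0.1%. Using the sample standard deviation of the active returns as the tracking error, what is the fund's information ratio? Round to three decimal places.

r̄ = (-0.2 + 0 − 0.5 − 1.5 + 0.7 − 0.1) / 6 = -1.60 / 6 = -0.2667%
Σ(r − r̄)² = 2.6133; sample σ = √(2.6133/5) = 0.7230%
IR = r̄ / tracking error = -0.2667 / 0.7230 = -0.3689

-0.369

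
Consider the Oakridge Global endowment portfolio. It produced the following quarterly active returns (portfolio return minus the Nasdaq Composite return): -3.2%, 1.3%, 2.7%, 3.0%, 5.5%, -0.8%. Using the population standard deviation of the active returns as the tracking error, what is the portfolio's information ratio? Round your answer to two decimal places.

Mean return μ = 8.50 / 6 = 1.4167%
Σ(r − μ)² = 47.0683; population σ = √(47.0683/6) = 2.8008%
IR = μ / tracking error = 1.4167 / 2.8008 = 0.5058

0.51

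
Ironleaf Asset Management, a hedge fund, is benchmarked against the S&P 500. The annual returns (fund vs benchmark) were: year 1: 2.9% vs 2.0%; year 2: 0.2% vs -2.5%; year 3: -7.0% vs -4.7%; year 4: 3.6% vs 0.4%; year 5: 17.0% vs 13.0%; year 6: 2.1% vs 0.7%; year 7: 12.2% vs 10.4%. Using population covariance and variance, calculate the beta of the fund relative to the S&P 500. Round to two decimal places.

1.18

r̄p = 4.4286%,  r̄m = 2.7571%
Cov = Σ(rp − r̄p)(rm − r̄m) / 7 = 43.3598
Var(rm) = Σ(rm − r̄m)² / 7 = 36.7053
β = Cov / Var = 43.3598 / 36.7053 = 1.1813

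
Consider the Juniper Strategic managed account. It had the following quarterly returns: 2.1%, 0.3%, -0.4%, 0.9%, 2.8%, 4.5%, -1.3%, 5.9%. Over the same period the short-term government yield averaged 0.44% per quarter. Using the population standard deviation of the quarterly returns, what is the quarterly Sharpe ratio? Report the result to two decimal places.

0.61

μ = (2.1 + 0.3 − 0.4 + 0.9 + 2.8 + 4.5 − 1.3 + 5.9) / 8 = 1.8500%
Population std dev = √[42.6800 / 8] = 2.3098%
Sharpe = (μ − rf) / σ = (1.8500 − 0.44) / 2.3098 = 1.4100 / 2.3098 = 0.6104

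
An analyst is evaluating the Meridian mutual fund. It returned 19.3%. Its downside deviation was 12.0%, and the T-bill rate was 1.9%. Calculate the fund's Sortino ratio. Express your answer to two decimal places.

1.45

Sortino = (Rp − Rf) / σd = (19.3% − 1.9%) / 12.0% = 17.40% / 12.0% = 1.4500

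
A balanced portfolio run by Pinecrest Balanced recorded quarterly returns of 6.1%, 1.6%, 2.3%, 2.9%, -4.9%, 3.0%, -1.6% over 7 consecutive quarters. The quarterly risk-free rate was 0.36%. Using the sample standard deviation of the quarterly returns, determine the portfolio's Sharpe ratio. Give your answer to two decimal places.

0.28

Mean return μ = 9.40 / 7 = 1.3429%
Σ(r − μ)² = (6.1 − 1.3429)² + (1.6 − 1.3429)² + (2.3 − 1.3429)² + … = 76.4171
σ = √[76.4171 / 6] = 3.5688%
Sharpe = (μ − rf) / σ = (1.3429 − 0.36) / 3.5688 = 0.9829 / 3.5688 = 0.2754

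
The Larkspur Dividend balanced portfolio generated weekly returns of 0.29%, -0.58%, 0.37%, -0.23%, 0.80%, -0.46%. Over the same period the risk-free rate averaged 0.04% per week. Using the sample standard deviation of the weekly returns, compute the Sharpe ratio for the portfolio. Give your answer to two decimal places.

r̄ = (0.29 − 0.58 + 0.37 − 0.23 + 0.8 − 0.46) / 6 = 0.0317%
Σ(r − r̄)² = (0.29 − 0.0317)² + (-0.58 − 0.0317)² + … = 1.4559
σ = √[1.4559 / 5] = 0.5396%
Sharpe = (r̄ − rf) / σ = (0.0317 − 0.04) / 0.5396 = -0.0083 / 0.5396 = -0.0154

-0.02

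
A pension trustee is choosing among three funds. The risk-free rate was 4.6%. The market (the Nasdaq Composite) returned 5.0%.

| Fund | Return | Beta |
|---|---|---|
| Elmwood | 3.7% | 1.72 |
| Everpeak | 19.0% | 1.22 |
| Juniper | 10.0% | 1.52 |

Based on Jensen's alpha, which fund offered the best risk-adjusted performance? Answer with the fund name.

Everpeak

Elmwood: α = 3.7% − [4.6% + 1.72 × (5.0% − 4.6%)] = -1.588
Everpeak: α = 19.0% − [4.6% + 1.22 × (5.0% − 4.6%)] = 13.912
Juniper: α = 10.0% − [4.6% + 1.52 × (5.0% − 4.6%)] = 4.792
Highest: Everpeak (13.912).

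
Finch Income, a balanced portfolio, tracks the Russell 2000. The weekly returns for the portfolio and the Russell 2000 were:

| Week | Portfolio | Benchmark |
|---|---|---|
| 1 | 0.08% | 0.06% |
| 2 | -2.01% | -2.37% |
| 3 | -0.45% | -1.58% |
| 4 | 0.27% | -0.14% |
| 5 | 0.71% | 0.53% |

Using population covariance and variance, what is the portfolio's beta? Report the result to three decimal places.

0.811

r̄p = -0.2800%,  r̄m = -0.7000%
Cov = Σ(rp − r̄p)(rm − r̄m) / 5 = 0.9676
Var(rm) = Σ(rm − r̄m)² / 5 = 1.1935
β = Cov / Var = 0.9676 / 1.1935 = 0.8107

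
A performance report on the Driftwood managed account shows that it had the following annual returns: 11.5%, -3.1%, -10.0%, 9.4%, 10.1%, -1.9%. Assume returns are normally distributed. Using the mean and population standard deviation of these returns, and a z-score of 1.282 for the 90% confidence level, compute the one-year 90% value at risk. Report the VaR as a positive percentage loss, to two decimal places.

7.71

μ = (11.5 − 3.1 − 10 + 9.4 + 10.1 − 1.9) / 6 = 16.00 / 6 = 2.6667%
Population σ = √[Σ(r − μ)² / 6] = √[393.1733 / 6] = √65.5289 = 8.0950%
VaR = −(μ − z·σ) = −(2.6667 − 1.282 × 8.0950) = −(-7.7111) = 7.7111%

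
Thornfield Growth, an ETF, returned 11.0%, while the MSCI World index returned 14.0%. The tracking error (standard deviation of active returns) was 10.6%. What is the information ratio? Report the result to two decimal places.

-0.28

IR = (Rp − Rb) / TE = (11.0% − 14.0%) / 10.6% = -3.00% / 10.6% = -0.2830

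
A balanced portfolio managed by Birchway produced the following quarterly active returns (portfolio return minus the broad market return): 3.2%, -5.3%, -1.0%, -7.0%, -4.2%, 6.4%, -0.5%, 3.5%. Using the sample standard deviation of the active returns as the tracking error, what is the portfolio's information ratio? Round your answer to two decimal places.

r̄ = (3.2 − 5.3 − 1 − 7 − 4.2 + 6.4 − 0.5 + 3.5) / 8 = -0.6125%
Σ(r − r̄)² = (3.2 − (-0.6125))² + (-5.3 − (-0.6125))² + … = 156.4288
σ = √[156.4288 / 7] = 4.7273%
IR = r̄ / tracking error = -0.6125 / 4.7273 = -0.1296

-0.13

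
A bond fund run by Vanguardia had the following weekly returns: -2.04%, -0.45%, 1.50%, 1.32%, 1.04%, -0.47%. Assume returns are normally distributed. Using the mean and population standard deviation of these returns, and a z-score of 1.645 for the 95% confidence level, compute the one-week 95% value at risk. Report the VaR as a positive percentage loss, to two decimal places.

Mean return r̄ = 0.900 / 6 = 0.1500%
Σ(r − r̄)² = (-2.04 − 0.1500)² + (-0.45 − 0.1500)² + (1.5 − 0.1500)² + … = 9.5240
population σ = √(9.5240 / 6) = √1.5873 = 1.2599%
VaR = −(r̄ − z·σ) = −(0.1500 − 1.645 × 1.2599) = −(-1.9225) = 1.9225%

1.92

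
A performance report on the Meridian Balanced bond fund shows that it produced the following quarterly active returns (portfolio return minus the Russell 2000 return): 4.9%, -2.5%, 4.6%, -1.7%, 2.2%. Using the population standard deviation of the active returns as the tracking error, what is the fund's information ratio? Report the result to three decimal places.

0.485

μ = (4.9 − 2.5 + 4.6 − 1.7 + 2.2) / 5 = 1.5000%
Population std dev = √[47.9000 / 5] = 3.0952%
IR = μ / tracking error = 1.5000 / 3.0952 = 0.4846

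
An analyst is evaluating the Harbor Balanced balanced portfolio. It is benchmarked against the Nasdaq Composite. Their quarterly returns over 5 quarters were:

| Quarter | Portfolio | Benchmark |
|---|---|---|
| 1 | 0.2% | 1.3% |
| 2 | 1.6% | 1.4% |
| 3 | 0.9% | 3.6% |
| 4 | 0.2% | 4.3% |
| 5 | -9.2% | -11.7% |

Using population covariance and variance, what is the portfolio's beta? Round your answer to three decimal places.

r̄p = -1.2600%,  r̄m = -0.2200%
Cov = Σ(rp − r̄p)(rm − r̄m) / 5 = 22.5708
Var(rm) = Σ(rm − r̄m)² / 5 = 34.3496
β = Cov / Var = 22.5708 / 34.3496 = 0.6571

0.657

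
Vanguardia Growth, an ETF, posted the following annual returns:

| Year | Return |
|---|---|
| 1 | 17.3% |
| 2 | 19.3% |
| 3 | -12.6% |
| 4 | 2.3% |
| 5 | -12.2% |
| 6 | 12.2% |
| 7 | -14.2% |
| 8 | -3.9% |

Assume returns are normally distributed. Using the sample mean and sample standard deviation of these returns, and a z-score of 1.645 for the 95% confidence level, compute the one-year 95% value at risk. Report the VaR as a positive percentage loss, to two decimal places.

21.75

Mean return r̄ = 8.20 / 8 = 1.0250%
Σ(r − r̄)² = 1341.9550; sample σ = √(1341.9550/7) = 13.8459%
VaR = −(r̄ − z·σ) = −(1.0250 − 1.645 × 13.8459) = −(-21.7515) = 21.7515%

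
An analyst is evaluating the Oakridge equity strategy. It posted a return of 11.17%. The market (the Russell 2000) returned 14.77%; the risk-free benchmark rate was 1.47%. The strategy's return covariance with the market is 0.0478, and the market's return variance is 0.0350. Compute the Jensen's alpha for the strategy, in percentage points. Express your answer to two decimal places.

-8.46

β = Cov / Var = 0.0478 / 0.0350 = 1.3657
E[R] = Rf + β(Rm − Rf) = 1.47% + 1.3657 × (14.77% − 1.47%) = 19.6338%
α = Rp − E[R] = 11.17% − 19.6338% = -8.4638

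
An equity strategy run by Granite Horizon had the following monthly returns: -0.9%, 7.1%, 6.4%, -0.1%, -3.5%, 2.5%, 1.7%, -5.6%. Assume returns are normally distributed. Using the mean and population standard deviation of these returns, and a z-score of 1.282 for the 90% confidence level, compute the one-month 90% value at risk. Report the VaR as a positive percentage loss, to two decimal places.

μ = (-0.9 + 7.1 + 6.4 − 0.1 − 3.5 + 2.5 + 1.7 − 5.6) / 8 = 0.9500%
Population std dev = √[137.7200 / 8] = 4.1491%
VaR = −(μ − z·σ) = −(0.9500 − 1.282 × 4.1491) = −(-4.3691) = 4.3691%

4.37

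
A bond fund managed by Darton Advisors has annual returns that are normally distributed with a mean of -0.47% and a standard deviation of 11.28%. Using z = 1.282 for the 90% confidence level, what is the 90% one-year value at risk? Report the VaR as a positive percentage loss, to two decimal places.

14.93

VaR (as % loss) = −(μ − z·σ) = −(-0.47% − 1.282 × 11.28%) = −(-14.93096%) = 14.93096%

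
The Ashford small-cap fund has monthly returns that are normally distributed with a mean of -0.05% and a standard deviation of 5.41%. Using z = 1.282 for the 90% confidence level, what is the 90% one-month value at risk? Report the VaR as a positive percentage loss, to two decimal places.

6.99

VaR (as % loss) = −(μ − z·σ) = −(-0.05% − 1.282 × 5.41%) = −(-6.98562%) = 6.98562%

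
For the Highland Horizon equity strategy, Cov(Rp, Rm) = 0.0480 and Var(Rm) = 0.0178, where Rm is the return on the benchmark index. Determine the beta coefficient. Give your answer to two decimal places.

2.70

β = Cov(Rp, Rm) / Var(Rm) = 0.0480 / 0.0178 = 2.6966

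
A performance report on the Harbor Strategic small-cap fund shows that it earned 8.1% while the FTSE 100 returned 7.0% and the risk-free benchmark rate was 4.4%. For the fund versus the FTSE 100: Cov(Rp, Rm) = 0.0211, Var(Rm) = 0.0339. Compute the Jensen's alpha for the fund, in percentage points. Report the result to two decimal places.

2.08

β = Cov / Var = 0.0211 / 0.0339 = 0.6224
E[R] = Rf + β(Rm − Rf) = 4.4% + 0.6224 × (7.0% − 4.4%) = 6.0182%
α = Rp − E[R] = 8.1% − 6.0182% = 2.0818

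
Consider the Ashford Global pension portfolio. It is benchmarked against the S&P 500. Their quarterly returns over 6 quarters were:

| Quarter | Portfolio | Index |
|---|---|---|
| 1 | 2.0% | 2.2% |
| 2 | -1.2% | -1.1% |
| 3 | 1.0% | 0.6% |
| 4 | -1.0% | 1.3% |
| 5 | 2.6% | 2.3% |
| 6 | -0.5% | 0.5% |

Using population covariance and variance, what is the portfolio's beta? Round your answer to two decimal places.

r̄p = 0.4833%,  r̄m = 0.9667%
Cov = Σ(rp − r̄p)(rm − r̄m) / 6 = 1.3244
Var(rm) = Σ(rm − r̄m)² / 6 = 1.3389
β = Cov / Var = 1.3244 / 1.3389 = 0.9892

0.99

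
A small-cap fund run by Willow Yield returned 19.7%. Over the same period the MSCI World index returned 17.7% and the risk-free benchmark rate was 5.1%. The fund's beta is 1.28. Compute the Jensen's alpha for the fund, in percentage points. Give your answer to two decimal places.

-1.53

CAPM expected return = Rf + β(Rm − Rf) = 5.1% + 1.28 × (17.7% − 5.1%) = 5.1 + 1.28 × 12.60 = 21.2280%
Jensen's α = Rp − E[R] = 19.7% − 21.2280% = -1.5280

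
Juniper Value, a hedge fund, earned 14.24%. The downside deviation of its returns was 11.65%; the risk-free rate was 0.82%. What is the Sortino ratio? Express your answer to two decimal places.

Sortino = (Rp − Rf) / σd = (14.24% − 0.82%) / 11.65% = 13.42% / 11.65% = 1.1519

1.15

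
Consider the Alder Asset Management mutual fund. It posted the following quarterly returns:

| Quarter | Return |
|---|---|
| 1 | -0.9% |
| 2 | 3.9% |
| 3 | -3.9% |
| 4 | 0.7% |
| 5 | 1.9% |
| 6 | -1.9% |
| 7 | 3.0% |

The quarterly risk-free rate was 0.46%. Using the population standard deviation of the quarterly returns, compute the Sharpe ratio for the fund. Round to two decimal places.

r̄ = (-0.9 + 3.9 − 3.9 + 0.7 + 1.9 − 1.9 + 3) / 7 = 2.80 / 7 = 0.4000%
Population std dev = √[46.8200 / 7] = 2.5862%
Sharpe = (r̄ − rf) / σ = (0.4000 − 0.46) / 2.5862 = -0.0600 / 2.5862 = -0.0232

-0.02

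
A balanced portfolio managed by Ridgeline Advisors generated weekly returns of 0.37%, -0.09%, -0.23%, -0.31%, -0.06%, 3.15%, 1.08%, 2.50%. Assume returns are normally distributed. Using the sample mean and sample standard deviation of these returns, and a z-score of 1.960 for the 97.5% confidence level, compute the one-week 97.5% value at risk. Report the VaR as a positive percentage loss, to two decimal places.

r̄ = (0.37 − 0.09 − 0.23 − 0.31 − 0.06 + 3.15 + 1.08 + 2.5) / 8 = 6.410 / 8 = 0.8013%
Σ(r − r̄)² = 12.5005; sample σ = √(12.5005/7) = 1.3363%
VaR = −(r̄ − z·σ) = −(0.8013 − 1.960 × 1.3363) = −(-1.8178) = 1.8178%

1.82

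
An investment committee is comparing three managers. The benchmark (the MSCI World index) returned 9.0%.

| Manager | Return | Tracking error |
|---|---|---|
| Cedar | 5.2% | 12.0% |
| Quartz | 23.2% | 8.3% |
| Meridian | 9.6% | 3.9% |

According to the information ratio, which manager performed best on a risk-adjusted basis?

Cedar: IR = (5.2% − 9.0%) / 12.0% = -0.317
Quartz: IR = (23.2% − 9.0%) / 8.3% = 1.711
Meridian: IR = (9.6% − 9.0%) / 3.9% = 0.154
Highest: Quartz (1.711).

Quartz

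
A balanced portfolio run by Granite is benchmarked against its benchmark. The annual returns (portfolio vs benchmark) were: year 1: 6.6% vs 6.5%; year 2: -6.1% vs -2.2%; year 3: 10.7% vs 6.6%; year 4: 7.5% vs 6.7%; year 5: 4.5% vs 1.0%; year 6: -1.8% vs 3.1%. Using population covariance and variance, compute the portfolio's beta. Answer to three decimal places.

1.459

r̄p = 3.5667%,  r̄m = 3.6167%
Cov = Σ(rp − r̄p)(rm − r̄m) / 6 = 16.4522
Var(rm) = Σ(rm − r̄m)² / 6 = 11.2781
β = Cov / Var = 16.4522 / 11.2781 = 1.4588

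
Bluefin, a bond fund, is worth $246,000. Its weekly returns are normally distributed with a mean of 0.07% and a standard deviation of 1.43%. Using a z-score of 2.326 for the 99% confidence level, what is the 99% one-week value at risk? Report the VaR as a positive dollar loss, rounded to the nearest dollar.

Return at the 99% tail: μ − z·σ = 0.07% − 2.326 × 1.43% = 0.07 − 3.32618 = -3.25618%
VaR = −(-3.25618%) × $246,000 = 3.25618% × $246,000 = $8,010

$8,010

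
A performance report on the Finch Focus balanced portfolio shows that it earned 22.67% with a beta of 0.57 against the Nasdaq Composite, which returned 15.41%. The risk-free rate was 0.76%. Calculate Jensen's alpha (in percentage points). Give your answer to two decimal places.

13.56

CAPM expected return = Rf + β(Rm − Rf) = 0.76% + 0.57 × (15.41% − 0.76%) = 0.76 + 0.57 × 14.65 = 9.1105%
Jensen's α = Rp − E[R] = 22.67% − 9.1105% = 13.5595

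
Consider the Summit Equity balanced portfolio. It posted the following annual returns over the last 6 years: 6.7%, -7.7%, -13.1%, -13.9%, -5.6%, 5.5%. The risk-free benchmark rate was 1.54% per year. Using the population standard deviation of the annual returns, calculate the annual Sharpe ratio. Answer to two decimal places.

-0.76

r̄ = (6.7 − 7.7 − 13.1 − 13.9 − 5.6 + 5.5) / 6 = -28.10 / 6 = -4.6833%
Σ(r − r̄)² = (6.7 − (-4.6833))² + (-7.7 − (-4.6833))² + … = 399.0083
population σ = √(399.0083 / 6) = √66.5014 = 8.1548%
Sharpe = (r̄ − rf) / σ = (-4.6833 − 1.54) / 8.1548 = -6.2233 / 8.1548 = -0.7631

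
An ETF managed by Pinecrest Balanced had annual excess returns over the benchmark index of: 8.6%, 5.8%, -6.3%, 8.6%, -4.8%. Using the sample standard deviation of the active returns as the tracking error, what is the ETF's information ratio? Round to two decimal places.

0.32

r̄ = (8.6 + 5.8 − 6.3 + 8.6 − 4.8) / 5 = 2.3800%
Sample σ = √[Σ(r − r̄)² / 4] = √[215.9680 / 4] = √53.9920 = 7.3479%
IR = r̄ / tracking error = 2.3800 / 7.3479 = 0.3239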